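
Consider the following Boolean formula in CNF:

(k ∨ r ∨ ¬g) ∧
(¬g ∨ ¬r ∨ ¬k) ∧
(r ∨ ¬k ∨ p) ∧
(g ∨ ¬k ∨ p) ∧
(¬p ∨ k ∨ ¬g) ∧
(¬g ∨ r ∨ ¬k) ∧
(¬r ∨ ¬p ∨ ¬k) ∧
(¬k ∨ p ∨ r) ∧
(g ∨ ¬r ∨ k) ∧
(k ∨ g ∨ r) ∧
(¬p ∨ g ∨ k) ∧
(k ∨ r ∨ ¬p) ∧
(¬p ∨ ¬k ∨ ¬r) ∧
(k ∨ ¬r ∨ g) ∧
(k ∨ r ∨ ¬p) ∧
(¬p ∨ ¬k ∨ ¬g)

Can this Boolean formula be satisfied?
Yes

Yes, the formula is satisfiable.

One satisfying assignment is: k=False, p=False, r=True, g=True

Verification: With this assignment, all 16 clauses evaluate to true.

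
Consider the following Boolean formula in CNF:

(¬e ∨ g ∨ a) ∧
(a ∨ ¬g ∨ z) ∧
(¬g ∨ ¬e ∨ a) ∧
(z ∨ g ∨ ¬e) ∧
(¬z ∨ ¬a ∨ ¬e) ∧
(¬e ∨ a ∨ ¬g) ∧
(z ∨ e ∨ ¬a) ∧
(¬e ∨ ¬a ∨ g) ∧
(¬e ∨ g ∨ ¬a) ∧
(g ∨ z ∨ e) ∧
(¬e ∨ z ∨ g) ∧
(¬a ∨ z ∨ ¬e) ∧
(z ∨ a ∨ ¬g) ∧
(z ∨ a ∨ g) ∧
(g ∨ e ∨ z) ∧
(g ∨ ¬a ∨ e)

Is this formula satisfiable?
Yes

Yes, the formula is satisfiable.

One satisfying assignment is: e=False, g=True, z=True, a=False

Verification: With this assignment, all 16 clauses evaluate to true.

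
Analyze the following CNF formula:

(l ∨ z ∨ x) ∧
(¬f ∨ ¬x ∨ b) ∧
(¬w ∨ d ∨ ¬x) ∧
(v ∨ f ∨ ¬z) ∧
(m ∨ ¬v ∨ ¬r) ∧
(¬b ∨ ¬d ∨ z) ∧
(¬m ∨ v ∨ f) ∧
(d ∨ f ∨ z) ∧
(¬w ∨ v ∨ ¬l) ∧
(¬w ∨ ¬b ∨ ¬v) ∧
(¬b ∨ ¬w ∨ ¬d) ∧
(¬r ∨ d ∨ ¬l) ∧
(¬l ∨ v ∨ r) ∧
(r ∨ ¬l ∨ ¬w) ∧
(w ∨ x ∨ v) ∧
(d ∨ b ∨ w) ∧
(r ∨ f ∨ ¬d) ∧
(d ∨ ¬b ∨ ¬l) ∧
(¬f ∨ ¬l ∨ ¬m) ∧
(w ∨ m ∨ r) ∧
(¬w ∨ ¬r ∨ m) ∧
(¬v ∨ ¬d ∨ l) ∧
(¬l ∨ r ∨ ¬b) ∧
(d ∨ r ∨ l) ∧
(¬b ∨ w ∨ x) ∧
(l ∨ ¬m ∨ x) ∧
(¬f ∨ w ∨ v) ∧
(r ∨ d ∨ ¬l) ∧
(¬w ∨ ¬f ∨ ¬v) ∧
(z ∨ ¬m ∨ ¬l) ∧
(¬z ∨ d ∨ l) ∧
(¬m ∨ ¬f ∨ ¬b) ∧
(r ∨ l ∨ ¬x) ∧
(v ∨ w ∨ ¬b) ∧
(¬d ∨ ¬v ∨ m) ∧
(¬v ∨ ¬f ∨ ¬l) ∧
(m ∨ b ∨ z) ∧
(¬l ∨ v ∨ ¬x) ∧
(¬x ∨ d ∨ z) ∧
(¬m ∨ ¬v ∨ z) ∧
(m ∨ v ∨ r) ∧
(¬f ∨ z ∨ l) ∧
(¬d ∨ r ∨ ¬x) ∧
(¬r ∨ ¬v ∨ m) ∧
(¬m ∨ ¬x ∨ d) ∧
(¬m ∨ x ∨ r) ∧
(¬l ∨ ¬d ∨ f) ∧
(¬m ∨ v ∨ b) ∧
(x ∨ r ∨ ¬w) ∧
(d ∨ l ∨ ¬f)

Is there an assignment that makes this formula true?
No

No, the formula is not satisfiable.

No assignment of truth values to the variables can make all 50 clauses true simultaneously.

The formula is UNSAT (unsatisfiable).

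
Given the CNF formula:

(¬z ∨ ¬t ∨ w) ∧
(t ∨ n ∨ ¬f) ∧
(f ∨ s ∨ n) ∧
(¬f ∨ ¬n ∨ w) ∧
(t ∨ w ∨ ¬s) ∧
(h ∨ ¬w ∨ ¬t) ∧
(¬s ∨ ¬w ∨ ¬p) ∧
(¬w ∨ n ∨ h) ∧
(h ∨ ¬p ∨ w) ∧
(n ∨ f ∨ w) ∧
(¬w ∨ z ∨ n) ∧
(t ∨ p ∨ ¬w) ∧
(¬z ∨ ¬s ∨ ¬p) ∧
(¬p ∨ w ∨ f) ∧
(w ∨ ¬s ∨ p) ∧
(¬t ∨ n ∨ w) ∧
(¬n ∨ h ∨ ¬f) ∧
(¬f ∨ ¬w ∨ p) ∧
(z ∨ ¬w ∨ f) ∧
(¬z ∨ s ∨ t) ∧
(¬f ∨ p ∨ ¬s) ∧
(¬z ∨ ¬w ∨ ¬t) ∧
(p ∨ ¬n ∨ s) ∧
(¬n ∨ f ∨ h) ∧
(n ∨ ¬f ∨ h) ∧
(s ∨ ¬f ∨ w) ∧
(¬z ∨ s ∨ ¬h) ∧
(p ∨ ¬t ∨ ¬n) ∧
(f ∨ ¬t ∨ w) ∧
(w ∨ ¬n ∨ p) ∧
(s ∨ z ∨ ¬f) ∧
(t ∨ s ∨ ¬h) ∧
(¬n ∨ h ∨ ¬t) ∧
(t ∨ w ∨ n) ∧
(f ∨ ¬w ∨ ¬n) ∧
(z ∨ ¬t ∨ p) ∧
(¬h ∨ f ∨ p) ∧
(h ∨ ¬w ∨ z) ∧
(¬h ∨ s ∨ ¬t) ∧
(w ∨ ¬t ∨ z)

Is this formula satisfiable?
No

No, the formula is not satisfiable.

No assignment of truth values to the variables can make all 40 clauses true simultaneously.

The formula is UNSAT (unsatisfiable).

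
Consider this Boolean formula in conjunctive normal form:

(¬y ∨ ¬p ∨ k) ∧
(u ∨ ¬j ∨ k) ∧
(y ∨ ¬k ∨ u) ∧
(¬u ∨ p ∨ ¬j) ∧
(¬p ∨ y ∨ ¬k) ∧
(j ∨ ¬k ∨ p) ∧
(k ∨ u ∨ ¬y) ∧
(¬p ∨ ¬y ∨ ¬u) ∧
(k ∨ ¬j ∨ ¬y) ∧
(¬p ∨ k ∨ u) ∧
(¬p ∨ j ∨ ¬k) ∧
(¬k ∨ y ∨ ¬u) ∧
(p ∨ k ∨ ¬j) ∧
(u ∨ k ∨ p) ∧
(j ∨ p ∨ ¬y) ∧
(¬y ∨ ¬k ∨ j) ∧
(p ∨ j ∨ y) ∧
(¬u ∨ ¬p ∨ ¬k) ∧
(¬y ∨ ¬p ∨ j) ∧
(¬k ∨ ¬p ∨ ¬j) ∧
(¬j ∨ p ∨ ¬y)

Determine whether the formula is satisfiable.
Yes

Yes, the formula is satisfiable.

One satisfying assignment is: p=True, k=False, y=False, u=True, j=False

Verification: With this assignment, all 21 clauses evaluate to true.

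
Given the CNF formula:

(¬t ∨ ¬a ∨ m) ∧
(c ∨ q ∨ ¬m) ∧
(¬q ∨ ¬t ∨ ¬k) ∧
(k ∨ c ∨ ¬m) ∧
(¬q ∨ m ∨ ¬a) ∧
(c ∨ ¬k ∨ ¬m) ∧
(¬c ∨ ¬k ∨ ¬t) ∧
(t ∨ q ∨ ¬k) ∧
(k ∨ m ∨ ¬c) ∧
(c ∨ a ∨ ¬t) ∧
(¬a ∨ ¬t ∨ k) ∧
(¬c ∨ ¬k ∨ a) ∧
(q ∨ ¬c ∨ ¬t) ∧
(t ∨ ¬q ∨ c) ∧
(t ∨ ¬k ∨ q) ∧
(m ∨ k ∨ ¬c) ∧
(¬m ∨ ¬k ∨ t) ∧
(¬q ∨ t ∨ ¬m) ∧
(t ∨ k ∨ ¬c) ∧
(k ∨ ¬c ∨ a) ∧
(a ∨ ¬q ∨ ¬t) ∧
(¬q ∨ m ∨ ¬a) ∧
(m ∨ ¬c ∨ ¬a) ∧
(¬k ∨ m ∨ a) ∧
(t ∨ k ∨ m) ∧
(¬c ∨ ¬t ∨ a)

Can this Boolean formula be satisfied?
No

No, the formula is not satisfiable.

No assignment of truth values to the variables can make all 26 clauses true simultaneously.

The formula is UNSAT (unsatisfiable).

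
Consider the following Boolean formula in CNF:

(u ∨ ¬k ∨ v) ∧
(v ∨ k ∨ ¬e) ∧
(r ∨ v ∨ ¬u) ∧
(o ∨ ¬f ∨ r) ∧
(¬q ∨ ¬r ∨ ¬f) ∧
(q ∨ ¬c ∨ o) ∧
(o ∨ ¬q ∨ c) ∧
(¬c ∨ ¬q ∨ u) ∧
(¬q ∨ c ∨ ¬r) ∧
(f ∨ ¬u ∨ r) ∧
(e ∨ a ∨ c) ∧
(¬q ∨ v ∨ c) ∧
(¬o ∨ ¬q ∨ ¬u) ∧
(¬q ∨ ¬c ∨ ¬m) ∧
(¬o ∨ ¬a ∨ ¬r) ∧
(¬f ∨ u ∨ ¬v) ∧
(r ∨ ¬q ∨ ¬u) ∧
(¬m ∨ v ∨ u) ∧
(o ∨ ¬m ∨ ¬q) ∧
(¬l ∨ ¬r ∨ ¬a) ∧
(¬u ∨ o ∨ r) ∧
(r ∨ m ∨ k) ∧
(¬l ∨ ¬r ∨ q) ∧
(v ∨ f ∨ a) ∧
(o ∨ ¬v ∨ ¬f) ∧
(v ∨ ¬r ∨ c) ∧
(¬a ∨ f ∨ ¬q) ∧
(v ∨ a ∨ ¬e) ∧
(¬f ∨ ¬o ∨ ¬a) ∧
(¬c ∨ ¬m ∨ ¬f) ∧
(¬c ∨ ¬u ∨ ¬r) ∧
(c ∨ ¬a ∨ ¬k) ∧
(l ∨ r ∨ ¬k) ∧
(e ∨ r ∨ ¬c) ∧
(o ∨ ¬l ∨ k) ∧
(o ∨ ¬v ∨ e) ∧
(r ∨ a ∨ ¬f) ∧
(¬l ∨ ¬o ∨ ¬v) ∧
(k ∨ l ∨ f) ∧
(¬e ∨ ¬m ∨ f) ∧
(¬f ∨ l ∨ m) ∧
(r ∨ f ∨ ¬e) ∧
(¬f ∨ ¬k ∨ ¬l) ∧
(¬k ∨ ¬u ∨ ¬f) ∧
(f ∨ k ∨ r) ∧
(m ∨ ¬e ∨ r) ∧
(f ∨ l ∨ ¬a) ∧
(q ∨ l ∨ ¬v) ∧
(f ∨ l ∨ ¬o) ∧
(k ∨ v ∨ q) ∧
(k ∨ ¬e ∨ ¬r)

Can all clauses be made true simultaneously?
No

No, the formula is not satisfiable.

No assignment of truth values to the variables can make all 51 clauses true simultaneously.

The formula is UNSAT (unsatisfiable).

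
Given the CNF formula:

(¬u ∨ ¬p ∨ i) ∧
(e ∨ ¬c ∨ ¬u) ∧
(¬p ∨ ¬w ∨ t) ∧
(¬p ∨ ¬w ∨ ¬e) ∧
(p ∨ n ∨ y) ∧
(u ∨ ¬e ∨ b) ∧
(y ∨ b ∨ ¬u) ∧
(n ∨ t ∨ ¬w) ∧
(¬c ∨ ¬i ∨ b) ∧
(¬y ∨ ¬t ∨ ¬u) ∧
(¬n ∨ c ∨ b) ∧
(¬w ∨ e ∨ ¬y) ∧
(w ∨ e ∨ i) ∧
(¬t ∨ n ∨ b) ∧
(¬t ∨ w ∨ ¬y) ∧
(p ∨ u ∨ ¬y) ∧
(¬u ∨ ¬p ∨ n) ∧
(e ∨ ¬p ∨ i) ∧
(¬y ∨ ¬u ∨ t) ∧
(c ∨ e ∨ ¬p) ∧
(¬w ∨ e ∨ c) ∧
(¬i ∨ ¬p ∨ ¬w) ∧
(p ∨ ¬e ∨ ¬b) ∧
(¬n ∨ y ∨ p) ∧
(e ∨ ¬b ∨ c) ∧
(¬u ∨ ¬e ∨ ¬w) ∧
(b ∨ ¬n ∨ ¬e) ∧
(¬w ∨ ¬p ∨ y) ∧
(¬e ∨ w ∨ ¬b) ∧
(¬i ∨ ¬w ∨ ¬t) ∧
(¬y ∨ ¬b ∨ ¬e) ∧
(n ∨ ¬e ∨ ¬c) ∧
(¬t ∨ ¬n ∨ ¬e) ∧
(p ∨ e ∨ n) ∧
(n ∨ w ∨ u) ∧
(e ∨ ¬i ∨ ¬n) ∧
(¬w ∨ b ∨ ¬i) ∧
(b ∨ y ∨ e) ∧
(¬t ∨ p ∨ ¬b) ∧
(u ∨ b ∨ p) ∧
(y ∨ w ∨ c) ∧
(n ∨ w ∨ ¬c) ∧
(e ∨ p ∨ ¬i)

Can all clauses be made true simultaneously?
No

No, the formula is not satisfiable.

No assignment of truth values to the variables can make all 43 clauses true simultaneously.

The formula is UNSAT (unsatisfiable).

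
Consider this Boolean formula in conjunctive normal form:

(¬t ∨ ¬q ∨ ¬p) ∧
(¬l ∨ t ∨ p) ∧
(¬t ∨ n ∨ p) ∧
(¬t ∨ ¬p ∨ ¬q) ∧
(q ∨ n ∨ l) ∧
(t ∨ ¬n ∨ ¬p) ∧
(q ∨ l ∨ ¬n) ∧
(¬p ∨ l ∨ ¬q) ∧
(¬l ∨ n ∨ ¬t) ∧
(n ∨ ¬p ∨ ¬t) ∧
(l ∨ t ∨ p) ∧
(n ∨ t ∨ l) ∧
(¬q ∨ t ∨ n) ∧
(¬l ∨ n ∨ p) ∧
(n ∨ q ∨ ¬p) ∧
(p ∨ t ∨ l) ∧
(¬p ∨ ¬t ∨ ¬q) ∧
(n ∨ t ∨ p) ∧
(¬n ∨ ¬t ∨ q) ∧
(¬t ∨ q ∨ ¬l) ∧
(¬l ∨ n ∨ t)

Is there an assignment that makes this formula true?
Yes

Yes, the formula is satisfiable.

One satisfying assignment is: t=True, q=True, p=False, n=True, l=True

Verification: With this assignment, all 21 clauses evaluate to true.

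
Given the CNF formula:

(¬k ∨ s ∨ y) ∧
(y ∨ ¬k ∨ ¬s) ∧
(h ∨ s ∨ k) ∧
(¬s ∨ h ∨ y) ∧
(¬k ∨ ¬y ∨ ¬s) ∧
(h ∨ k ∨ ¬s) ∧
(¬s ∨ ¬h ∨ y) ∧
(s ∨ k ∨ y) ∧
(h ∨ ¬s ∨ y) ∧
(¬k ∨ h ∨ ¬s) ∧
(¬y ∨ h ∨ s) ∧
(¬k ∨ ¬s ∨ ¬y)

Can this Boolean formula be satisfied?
Yes

Yes, the formula is satisfiable.

One satisfying assignment is: y=True, h=True, s=True, k=False

Verification: With this assignment, all 12 clauses evaluate to true.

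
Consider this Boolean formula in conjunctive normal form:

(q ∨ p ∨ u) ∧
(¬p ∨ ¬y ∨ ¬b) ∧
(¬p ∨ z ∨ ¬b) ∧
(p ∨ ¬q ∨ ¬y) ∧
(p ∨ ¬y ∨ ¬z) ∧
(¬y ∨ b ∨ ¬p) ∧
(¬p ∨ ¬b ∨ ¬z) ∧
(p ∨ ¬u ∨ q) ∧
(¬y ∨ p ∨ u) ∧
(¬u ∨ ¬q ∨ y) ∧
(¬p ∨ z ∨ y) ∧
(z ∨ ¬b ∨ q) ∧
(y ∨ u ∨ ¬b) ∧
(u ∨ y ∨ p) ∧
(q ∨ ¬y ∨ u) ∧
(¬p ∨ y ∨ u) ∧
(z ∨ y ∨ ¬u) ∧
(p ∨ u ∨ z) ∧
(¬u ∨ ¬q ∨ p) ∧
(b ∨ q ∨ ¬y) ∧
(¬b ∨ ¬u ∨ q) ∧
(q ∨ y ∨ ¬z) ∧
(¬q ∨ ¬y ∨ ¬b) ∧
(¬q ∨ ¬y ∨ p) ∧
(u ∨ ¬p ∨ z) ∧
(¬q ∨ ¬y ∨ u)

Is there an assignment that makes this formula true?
No

No, the formula is not satisfiable.

No assignment of truth values to the variables can make all 26 clauses true simultaneously.

The formula is UNSAT (unsatisfiable).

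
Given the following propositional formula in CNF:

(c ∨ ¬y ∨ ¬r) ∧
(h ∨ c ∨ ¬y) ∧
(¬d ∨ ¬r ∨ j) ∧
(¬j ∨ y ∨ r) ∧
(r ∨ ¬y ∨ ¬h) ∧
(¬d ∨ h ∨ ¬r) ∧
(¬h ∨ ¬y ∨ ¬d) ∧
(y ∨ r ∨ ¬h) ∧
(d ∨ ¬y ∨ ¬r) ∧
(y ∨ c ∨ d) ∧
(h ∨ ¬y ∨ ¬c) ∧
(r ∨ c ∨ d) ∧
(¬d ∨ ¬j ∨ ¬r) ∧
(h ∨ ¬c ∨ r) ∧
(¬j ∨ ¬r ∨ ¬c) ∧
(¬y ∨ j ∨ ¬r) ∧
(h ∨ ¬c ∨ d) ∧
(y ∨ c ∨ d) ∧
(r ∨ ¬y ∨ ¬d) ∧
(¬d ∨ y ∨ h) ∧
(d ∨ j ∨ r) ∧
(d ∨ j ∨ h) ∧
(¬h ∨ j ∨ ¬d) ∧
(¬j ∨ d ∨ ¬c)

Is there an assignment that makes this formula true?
Yes

Yes, the formula is satisfiable.

One satisfying assignment is: r=True, c=True, j=False, d=False, h=True, y=False

Verification: With this assignment, all 24 clauses evaluate to true.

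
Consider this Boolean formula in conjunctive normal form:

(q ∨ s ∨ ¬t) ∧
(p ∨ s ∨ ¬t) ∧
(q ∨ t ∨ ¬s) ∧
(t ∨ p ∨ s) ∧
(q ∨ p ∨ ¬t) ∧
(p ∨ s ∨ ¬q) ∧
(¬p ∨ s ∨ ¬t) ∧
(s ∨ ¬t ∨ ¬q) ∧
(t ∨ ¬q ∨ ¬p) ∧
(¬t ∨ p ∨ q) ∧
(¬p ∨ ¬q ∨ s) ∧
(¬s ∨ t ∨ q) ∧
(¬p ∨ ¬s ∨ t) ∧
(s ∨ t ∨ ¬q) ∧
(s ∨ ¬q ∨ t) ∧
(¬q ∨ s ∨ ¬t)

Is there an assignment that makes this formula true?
Yes

Yes, the formula is satisfiable.

One satisfying assignment is: s=True, p=False, q=True, t=False

Verification: With this assignment, all 16 clauses evaluate to true.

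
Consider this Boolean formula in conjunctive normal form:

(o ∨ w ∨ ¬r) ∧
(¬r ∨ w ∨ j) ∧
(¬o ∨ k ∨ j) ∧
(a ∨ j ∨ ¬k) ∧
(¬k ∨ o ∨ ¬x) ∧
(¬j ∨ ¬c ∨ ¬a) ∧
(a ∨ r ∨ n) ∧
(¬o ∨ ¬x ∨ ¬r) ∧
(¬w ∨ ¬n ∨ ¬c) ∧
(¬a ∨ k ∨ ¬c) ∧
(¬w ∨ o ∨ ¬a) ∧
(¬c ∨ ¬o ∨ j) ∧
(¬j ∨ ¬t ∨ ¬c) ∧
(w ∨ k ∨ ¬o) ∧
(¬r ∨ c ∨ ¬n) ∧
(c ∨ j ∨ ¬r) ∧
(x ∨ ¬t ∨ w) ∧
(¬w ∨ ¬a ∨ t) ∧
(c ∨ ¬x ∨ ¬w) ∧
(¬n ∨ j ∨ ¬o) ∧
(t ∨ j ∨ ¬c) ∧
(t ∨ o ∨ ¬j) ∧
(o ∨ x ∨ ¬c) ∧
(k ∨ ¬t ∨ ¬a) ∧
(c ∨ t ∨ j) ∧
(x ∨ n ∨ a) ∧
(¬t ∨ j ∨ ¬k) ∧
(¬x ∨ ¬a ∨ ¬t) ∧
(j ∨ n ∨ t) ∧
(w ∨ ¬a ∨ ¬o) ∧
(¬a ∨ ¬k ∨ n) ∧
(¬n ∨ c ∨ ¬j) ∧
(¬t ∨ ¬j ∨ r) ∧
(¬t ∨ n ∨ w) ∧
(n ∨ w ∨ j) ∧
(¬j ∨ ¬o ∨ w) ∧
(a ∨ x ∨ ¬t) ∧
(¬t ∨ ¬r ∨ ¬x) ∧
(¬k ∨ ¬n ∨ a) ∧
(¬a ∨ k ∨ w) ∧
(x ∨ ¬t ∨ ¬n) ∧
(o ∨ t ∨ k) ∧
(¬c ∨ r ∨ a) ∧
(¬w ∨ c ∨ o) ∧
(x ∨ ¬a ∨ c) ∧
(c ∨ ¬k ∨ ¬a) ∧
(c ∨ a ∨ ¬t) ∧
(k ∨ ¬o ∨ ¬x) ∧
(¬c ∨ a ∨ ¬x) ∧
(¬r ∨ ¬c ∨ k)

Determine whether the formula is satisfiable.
No

No, the formula is not satisfiable.

No assignment of truth values to the variables can make all 50 clauses true simultaneously.

The formula is UNSAT (unsatisfiable).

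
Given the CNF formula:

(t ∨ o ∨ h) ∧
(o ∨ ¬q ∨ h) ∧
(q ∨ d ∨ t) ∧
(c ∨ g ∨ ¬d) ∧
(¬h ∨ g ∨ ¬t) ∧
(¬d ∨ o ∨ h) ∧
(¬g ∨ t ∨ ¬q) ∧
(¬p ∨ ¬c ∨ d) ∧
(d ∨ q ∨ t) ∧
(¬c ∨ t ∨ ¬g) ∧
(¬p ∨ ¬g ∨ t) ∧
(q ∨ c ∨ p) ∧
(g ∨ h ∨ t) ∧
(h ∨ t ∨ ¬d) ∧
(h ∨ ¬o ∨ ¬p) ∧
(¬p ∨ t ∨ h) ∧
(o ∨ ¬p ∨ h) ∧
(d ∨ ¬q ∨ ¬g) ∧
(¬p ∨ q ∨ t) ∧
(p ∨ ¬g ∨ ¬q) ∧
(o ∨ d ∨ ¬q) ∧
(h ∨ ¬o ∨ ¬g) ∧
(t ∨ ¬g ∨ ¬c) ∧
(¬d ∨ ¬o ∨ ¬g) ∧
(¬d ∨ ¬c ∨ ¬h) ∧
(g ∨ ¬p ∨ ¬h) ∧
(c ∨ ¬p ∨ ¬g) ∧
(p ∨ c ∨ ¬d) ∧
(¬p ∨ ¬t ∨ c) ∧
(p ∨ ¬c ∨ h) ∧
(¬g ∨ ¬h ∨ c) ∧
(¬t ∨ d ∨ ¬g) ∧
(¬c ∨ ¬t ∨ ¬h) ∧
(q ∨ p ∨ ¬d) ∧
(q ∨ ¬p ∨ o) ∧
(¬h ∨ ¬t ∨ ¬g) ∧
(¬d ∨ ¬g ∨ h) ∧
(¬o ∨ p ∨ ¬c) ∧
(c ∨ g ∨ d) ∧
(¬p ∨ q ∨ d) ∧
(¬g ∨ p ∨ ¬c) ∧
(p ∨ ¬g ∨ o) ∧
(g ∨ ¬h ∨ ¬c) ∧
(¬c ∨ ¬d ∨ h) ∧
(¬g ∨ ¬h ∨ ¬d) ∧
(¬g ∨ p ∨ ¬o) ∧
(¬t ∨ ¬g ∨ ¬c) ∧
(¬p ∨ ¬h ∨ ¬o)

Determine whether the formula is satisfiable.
No

No, the formula is not satisfiable.

No assignment of truth values to the variables can make all 48 clauses true simultaneously.

The formula is UNSAT (unsatisfiable).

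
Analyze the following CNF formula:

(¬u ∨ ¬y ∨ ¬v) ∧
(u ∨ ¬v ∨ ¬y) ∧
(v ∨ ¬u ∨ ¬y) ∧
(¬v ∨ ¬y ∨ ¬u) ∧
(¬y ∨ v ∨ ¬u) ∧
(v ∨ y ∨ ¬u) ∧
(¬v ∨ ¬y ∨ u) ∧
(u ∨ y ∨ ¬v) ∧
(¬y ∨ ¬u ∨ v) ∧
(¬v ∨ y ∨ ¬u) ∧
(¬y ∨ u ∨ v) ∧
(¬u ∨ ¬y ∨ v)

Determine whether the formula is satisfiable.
Yes

Yes, the formula is satisfiable.

One satisfying assignment is: v=False, y=False, u=False

Verification: With this assignment, all 12 clauses evaluate to true.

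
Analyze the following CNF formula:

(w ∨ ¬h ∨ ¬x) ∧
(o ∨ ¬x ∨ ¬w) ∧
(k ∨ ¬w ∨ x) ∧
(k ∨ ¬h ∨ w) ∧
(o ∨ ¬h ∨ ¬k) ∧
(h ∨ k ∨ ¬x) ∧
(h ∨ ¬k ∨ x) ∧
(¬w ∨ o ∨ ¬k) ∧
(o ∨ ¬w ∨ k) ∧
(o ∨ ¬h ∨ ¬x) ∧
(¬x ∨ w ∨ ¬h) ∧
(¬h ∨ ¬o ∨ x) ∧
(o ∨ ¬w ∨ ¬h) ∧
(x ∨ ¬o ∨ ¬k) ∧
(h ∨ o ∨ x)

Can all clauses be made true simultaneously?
Yes

Yes, the formula is satisfiable.

One satisfying assignment is: k=False, h=False, w=False, o=True, x=False

Verification: With this assignment, all 15 clauses evaluate to true.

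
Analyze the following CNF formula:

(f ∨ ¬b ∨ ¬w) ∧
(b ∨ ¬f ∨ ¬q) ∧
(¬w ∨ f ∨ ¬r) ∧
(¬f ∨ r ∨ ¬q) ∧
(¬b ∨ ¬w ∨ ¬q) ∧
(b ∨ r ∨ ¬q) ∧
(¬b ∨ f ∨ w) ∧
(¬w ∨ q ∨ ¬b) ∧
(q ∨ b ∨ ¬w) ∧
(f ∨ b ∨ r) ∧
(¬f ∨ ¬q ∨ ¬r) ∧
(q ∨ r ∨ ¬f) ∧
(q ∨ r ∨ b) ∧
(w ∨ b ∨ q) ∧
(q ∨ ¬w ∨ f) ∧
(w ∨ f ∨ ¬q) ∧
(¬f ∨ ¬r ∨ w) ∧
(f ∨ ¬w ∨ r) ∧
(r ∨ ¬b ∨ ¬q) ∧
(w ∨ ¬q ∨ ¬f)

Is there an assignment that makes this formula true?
No

No, the formula is not satisfiable.

No assignment of truth values to the variables can make all 20 clauses true simultaneously.

The formula is UNSAT (unsatisfiable).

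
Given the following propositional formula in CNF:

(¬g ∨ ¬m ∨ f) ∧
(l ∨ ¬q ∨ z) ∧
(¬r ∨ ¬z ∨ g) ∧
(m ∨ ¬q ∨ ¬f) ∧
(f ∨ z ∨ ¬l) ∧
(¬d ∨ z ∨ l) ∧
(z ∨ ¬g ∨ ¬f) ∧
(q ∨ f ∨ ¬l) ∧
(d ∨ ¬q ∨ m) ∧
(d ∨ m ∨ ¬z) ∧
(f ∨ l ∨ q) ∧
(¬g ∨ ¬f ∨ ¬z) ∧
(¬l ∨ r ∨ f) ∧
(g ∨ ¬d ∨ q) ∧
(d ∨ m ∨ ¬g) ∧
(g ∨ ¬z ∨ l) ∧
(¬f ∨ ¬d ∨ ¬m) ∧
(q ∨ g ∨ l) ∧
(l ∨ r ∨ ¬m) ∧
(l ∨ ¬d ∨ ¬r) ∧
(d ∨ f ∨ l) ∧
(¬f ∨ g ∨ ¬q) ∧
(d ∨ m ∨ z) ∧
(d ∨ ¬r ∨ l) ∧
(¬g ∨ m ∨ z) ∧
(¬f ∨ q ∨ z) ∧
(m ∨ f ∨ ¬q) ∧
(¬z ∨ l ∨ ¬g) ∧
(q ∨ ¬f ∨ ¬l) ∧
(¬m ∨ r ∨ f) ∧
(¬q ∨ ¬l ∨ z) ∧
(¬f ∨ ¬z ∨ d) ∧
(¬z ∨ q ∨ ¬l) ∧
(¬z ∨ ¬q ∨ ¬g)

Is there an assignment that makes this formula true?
No

No, the formula is not satisfiable.

No assignment of truth values to the variables can make all 34 clauses true simultaneously.

The formula is UNSAT (unsatisfiable).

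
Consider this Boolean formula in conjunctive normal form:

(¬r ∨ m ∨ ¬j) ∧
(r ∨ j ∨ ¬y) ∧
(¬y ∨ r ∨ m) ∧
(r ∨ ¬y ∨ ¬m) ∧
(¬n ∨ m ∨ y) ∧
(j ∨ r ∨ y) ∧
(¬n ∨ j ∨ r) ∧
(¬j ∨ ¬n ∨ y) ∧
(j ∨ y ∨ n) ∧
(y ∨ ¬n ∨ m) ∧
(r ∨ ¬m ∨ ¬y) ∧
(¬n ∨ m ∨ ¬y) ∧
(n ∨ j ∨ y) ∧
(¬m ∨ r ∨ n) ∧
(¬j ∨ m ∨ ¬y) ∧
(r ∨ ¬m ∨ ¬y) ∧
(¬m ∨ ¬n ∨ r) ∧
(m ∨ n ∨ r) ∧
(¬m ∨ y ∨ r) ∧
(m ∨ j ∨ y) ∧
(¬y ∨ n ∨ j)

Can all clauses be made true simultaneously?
Yes

Yes, the formula is satisfiable.

One satisfying assignment is: j=True, r=True, y=False, m=True, n=False

Verification: With this assignment, all 21 clauses evaluate to true.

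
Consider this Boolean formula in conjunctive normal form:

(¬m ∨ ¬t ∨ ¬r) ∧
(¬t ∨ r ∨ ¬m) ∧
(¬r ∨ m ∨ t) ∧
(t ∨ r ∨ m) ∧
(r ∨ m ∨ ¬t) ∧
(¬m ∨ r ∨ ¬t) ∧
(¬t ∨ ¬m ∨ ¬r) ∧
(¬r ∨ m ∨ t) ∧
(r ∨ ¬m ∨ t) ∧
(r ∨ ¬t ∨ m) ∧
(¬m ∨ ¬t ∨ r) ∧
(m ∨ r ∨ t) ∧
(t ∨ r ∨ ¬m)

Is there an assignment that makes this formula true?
Yes

Yes, the formula is satisfiable.

One satisfying assignment is: t=True, m=False, r=True

Verification: With this assignment, all 13 clauses evaluate to true.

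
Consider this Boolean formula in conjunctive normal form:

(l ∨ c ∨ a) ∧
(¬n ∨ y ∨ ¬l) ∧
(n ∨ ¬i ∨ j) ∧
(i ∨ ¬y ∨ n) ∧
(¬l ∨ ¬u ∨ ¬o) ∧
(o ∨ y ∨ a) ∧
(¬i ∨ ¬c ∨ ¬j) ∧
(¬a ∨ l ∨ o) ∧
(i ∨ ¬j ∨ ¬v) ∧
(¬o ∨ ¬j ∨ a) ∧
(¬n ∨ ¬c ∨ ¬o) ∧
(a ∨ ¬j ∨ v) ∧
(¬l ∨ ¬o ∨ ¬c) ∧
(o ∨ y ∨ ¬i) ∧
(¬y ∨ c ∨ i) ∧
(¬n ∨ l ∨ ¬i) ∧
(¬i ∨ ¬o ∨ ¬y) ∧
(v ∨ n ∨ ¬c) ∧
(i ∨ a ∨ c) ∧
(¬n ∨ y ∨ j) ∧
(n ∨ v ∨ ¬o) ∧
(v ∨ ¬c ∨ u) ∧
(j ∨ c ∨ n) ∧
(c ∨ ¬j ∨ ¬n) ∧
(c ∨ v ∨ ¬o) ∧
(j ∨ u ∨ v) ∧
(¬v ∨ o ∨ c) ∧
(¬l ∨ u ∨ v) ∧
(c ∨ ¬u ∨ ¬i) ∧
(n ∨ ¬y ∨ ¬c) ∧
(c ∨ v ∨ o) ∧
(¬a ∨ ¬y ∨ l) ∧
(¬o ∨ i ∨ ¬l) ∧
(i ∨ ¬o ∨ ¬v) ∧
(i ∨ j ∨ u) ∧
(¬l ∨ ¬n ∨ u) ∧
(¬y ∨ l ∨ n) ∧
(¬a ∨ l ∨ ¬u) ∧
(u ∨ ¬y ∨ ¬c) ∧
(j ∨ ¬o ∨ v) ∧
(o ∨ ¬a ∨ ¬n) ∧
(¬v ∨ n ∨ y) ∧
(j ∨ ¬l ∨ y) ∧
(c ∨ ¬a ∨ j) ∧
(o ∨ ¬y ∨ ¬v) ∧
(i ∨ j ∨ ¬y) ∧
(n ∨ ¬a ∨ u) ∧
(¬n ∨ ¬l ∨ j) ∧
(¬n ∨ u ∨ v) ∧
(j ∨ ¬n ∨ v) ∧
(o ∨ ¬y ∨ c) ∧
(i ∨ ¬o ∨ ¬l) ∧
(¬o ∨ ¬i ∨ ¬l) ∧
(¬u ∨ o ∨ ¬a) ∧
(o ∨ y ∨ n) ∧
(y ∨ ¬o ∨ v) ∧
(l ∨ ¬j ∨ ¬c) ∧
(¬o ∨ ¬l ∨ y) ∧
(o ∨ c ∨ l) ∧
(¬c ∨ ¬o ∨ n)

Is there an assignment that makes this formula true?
No

No, the formula is not satisfiable.

No assignment of truth values to the variables can make all 60 clauses true simultaneously.

The formula is UNSAT (unsatisfiable).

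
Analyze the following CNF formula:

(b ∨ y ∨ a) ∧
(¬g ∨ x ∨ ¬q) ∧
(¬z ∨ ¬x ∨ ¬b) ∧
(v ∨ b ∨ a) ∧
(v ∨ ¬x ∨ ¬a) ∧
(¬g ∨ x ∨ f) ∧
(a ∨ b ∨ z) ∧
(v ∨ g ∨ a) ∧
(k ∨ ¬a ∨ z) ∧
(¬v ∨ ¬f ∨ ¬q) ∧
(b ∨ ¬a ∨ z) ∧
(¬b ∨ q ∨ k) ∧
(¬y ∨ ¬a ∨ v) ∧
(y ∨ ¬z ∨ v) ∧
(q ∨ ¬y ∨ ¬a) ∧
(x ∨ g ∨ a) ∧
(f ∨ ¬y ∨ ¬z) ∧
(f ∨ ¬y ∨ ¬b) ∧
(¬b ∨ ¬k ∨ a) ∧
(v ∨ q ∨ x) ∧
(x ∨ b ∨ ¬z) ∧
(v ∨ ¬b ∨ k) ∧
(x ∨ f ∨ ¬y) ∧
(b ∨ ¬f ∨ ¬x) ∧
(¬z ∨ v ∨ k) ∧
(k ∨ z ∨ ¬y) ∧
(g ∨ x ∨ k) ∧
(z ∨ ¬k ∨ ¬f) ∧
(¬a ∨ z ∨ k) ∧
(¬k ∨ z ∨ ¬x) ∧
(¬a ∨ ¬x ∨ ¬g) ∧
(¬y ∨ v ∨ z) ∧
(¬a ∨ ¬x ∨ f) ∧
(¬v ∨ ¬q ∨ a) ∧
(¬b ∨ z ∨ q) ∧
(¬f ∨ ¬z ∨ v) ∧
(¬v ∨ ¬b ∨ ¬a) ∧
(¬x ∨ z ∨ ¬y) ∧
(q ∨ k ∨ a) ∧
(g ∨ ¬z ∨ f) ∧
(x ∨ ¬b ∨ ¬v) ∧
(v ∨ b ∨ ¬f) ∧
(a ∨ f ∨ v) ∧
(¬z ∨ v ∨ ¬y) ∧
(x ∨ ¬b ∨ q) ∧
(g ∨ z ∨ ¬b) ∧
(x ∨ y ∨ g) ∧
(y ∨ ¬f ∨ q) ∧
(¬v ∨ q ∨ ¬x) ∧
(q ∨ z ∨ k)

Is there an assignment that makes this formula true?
No

No, the formula is not satisfiable.

No assignment of truth values to the variables can make all 50 clauses true simultaneously.

The formula is UNSAT (unsatisfiable).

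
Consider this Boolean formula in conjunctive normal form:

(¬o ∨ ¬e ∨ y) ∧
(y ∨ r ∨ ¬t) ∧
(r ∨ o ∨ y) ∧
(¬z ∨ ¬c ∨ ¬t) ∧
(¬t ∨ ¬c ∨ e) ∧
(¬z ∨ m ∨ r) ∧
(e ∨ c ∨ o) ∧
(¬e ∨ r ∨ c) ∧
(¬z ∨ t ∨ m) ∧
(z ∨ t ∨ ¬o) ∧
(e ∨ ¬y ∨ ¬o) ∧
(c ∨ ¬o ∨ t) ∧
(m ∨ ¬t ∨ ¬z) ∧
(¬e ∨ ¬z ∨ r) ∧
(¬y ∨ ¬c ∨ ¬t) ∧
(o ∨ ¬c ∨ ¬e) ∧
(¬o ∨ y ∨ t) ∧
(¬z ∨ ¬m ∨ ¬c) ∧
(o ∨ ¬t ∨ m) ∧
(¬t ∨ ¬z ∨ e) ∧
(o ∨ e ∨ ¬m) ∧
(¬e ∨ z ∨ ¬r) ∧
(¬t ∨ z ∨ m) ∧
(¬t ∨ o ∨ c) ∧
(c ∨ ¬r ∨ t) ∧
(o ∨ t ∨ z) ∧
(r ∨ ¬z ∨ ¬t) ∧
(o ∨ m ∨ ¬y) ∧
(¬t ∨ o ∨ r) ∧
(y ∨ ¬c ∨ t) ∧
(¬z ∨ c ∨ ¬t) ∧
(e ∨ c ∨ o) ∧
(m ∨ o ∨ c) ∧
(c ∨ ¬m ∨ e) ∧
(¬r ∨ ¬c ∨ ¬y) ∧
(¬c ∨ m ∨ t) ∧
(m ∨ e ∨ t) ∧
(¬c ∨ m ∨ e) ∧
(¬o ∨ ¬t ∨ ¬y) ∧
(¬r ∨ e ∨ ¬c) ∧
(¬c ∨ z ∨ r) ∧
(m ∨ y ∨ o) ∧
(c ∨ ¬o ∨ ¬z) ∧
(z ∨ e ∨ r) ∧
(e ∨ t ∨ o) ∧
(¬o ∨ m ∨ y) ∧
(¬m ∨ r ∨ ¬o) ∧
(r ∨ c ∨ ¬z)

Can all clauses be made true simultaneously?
No

No, the formula is not satisfiable.

No assignment of truth values to the variables can make all 48 clauses true simultaneously.

The formula is UNSAT (unsatisfiable).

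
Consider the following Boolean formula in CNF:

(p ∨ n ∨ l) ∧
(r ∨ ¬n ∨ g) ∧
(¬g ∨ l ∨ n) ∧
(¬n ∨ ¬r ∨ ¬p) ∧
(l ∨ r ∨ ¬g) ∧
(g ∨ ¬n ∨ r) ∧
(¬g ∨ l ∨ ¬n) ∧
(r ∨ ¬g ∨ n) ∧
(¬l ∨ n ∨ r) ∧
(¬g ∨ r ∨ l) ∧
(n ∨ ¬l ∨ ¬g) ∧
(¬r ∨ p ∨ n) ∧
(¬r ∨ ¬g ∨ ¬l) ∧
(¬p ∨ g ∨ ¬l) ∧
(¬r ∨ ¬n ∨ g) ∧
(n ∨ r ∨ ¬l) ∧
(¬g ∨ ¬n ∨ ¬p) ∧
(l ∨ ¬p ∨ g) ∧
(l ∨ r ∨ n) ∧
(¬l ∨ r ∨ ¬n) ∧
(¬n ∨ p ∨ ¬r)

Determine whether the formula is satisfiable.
No

No, the formula is not satisfiable.

No assignment of truth values to the variables can make all 21 clauses true simultaneously.

The formula is UNSAT (unsatisfiable).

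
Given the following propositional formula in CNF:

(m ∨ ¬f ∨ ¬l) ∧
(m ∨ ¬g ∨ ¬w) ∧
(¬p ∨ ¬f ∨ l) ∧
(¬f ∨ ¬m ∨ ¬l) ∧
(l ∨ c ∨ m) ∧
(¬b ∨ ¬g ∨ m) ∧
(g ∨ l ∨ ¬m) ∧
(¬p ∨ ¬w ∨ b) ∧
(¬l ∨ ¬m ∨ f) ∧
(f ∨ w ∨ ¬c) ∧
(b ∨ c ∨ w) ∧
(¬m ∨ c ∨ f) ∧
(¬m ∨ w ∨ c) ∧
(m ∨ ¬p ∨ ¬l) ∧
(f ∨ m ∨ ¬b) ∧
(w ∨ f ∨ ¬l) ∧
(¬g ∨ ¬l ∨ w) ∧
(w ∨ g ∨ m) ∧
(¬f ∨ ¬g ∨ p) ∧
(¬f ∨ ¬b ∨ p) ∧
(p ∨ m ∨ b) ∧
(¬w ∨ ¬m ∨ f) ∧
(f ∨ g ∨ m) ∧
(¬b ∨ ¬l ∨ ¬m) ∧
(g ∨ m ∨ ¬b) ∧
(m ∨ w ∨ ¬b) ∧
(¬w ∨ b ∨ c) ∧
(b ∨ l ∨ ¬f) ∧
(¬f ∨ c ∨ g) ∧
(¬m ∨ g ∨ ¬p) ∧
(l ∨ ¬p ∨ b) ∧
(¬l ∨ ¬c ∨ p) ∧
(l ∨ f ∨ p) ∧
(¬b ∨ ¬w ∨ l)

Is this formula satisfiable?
No

No, the formula is not satisfiable.

No assignment of truth values to the variables can make all 34 clauses true simultaneously.

The formula is UNSAT (unsatisfiable).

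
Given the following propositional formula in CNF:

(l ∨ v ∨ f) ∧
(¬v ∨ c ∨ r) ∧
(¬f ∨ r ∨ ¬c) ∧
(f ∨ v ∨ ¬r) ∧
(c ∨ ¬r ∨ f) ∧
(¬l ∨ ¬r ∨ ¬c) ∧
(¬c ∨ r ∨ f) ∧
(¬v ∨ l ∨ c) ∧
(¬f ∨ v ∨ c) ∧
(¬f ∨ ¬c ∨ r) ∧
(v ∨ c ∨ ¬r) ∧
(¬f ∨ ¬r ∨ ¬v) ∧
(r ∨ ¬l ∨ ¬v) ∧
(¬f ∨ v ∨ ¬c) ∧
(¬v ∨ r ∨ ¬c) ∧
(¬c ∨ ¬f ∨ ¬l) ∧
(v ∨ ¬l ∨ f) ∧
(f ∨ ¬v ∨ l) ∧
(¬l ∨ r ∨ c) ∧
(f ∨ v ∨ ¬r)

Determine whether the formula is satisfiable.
No

No, the formula is not satisfiable.

No assignment of truth values to the variables can make all 20 clauses true simultaneously.

The formula is UNSAT (unsatisfiable).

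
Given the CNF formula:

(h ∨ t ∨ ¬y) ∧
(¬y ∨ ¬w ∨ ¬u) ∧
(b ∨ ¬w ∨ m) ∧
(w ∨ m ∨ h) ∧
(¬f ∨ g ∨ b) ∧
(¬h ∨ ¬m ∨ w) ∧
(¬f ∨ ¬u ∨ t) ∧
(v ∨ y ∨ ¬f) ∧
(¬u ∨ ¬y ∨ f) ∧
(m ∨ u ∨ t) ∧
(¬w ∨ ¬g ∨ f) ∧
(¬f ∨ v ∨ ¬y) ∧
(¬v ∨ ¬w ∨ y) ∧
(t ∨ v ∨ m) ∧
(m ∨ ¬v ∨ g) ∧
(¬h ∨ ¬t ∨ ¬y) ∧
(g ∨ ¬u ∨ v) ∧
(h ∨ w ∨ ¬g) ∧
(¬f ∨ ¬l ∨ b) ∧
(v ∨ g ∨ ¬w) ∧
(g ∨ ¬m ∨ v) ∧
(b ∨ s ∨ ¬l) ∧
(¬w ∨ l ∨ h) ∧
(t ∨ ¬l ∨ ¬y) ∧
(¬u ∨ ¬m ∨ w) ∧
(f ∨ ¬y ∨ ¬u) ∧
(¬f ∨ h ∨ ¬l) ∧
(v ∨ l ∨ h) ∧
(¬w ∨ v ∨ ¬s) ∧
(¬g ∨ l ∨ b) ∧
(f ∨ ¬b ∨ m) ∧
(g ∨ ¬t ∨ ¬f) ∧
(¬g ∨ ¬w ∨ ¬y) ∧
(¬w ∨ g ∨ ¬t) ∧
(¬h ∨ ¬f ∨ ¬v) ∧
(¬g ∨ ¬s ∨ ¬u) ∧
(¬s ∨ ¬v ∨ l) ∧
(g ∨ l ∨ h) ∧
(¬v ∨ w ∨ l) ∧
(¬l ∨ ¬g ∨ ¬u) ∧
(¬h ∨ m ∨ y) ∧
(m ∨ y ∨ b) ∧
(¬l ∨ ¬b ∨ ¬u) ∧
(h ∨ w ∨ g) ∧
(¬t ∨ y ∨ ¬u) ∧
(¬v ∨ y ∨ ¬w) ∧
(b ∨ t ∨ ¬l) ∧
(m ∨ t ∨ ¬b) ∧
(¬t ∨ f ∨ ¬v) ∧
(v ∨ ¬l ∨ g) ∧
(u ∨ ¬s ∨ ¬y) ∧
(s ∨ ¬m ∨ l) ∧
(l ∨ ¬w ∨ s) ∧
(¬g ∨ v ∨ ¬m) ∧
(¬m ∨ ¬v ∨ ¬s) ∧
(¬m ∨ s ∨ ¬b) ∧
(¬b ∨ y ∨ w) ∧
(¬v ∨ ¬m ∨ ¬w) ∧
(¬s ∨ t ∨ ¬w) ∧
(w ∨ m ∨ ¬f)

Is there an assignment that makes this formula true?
No

No, the formula is not satisfiable.

No assignment of truth values to the variables can make all 60 clauses true simultaneously.

The formula is UNSAT (unsatisfiable).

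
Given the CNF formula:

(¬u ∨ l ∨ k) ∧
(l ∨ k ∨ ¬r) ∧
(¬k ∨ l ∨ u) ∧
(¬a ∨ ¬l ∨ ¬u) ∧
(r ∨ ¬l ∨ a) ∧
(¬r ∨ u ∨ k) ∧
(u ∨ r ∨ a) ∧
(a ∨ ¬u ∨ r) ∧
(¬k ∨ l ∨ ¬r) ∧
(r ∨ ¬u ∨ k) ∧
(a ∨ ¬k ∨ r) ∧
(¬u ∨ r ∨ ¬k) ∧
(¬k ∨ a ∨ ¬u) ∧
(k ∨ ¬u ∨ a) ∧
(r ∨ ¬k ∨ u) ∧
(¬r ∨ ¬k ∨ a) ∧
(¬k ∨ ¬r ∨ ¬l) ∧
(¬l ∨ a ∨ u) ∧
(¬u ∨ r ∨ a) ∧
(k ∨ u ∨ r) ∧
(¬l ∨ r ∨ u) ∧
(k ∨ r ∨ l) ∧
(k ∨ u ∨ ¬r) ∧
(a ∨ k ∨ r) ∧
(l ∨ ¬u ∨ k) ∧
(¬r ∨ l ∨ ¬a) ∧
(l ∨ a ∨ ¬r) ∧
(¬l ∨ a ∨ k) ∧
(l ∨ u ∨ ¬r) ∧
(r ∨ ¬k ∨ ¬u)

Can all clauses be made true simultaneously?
No

No, the formula is not satisfiable.

No assignment of truth values to the variables can make all 30 clauses true simultaneously.

The formula is UNSAT (unsatisfiable).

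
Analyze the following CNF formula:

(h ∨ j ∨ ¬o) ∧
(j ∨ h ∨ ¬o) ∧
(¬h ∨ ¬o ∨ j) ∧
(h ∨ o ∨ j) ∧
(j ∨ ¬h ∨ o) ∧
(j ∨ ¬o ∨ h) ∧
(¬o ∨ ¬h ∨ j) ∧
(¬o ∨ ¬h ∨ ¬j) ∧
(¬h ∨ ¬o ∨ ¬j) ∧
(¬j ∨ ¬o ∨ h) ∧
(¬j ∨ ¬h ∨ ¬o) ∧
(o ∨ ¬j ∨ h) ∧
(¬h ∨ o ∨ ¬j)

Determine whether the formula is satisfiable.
No

No, the formula is not satisfiable.

No assignment of truth values to the variables can make all 13 clauses true simultaneously.

The formula is UNSAT (unsatisfiable).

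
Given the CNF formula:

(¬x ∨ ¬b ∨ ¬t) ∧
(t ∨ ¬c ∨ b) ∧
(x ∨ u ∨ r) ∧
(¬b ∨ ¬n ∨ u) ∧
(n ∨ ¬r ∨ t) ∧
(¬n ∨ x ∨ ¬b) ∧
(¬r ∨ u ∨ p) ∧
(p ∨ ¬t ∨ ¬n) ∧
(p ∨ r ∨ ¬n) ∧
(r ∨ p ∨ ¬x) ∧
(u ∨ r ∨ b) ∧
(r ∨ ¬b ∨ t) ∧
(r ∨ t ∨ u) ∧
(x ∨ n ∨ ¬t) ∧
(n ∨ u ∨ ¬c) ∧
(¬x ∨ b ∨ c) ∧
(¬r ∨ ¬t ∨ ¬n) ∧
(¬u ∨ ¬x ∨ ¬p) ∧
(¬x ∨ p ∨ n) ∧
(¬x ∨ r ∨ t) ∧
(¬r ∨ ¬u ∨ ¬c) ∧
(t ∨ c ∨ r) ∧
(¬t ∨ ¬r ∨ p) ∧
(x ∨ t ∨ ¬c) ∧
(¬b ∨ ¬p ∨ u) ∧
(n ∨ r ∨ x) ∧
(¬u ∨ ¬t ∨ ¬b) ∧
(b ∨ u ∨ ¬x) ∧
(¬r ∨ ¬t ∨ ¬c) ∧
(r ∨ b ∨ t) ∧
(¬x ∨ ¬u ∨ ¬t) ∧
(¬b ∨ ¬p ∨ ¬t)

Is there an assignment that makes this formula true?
Yes

Yes, the formula is satisfiable.

One satisfying assignment is: r=True, p=True, t=False, x=False, u=False, n=True, c=False, b=False

Verification: With this assignment, all 32 clauses evaluate to true.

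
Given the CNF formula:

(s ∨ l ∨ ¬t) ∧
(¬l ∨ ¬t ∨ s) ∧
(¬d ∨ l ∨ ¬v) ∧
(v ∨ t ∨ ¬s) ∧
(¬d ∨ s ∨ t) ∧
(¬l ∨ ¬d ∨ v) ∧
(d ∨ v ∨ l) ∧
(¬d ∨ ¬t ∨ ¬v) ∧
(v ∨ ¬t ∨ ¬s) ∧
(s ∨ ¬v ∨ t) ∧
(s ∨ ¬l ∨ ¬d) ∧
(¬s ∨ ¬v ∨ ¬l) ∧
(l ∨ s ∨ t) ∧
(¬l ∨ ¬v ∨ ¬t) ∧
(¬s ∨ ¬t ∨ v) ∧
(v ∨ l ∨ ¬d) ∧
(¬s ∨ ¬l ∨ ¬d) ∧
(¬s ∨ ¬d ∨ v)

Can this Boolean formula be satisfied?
Yes

Yes, the formula is satisfiable.

One satisfying assignment is: s=False, l=True, v=False, t=False, d=False

Verification: With this assignment, all 18 clauses evaluate to true.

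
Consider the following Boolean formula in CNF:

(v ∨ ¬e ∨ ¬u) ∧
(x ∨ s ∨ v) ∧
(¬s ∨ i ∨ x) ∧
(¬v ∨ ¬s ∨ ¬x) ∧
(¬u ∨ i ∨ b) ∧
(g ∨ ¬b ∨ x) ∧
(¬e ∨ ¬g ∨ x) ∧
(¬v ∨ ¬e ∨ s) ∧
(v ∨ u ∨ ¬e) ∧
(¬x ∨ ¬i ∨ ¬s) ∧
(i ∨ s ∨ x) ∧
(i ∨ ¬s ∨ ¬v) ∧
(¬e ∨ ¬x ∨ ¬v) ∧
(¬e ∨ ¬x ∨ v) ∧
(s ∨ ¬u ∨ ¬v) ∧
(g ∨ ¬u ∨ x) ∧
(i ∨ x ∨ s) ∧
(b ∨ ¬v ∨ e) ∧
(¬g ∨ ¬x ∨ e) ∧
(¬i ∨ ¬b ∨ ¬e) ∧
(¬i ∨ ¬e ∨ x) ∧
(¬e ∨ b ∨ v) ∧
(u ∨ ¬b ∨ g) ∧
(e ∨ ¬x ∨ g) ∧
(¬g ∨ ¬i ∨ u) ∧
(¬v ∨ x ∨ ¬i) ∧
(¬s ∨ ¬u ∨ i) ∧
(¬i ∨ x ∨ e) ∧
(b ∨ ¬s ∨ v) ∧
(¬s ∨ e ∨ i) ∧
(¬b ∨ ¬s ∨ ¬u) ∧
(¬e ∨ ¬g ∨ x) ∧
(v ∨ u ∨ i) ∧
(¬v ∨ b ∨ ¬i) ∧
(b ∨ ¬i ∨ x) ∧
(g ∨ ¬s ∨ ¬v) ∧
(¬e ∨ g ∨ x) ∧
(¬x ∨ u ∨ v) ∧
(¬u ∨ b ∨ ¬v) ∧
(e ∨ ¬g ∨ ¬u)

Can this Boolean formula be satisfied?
No

No, the formula is not satisfiable.

No assignment of truth values to the variables can make all 40 clauses true simultaneously.

The formula is UNSAT (unsatisfiable).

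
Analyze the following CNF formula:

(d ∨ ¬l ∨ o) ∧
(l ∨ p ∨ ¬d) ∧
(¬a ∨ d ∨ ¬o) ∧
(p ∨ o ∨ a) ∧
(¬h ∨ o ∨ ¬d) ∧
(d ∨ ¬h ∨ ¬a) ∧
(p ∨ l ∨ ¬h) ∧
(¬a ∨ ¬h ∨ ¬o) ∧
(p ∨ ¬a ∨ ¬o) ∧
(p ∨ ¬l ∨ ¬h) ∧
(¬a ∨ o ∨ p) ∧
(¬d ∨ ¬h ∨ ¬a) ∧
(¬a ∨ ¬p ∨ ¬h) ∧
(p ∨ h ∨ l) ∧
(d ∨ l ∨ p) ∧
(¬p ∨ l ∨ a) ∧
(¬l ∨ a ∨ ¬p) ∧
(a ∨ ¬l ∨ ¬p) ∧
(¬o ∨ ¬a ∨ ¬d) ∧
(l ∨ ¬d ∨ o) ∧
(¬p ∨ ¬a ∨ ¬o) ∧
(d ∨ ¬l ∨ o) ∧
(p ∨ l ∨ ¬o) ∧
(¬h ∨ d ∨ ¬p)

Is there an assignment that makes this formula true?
Yes

Yes, the formula is satisfiable.

One satisfying assignment is: d=False, h=False, l=True, p=False, a=False, o=True

Verification: With this assignment, all 24 clauses evaluate to true.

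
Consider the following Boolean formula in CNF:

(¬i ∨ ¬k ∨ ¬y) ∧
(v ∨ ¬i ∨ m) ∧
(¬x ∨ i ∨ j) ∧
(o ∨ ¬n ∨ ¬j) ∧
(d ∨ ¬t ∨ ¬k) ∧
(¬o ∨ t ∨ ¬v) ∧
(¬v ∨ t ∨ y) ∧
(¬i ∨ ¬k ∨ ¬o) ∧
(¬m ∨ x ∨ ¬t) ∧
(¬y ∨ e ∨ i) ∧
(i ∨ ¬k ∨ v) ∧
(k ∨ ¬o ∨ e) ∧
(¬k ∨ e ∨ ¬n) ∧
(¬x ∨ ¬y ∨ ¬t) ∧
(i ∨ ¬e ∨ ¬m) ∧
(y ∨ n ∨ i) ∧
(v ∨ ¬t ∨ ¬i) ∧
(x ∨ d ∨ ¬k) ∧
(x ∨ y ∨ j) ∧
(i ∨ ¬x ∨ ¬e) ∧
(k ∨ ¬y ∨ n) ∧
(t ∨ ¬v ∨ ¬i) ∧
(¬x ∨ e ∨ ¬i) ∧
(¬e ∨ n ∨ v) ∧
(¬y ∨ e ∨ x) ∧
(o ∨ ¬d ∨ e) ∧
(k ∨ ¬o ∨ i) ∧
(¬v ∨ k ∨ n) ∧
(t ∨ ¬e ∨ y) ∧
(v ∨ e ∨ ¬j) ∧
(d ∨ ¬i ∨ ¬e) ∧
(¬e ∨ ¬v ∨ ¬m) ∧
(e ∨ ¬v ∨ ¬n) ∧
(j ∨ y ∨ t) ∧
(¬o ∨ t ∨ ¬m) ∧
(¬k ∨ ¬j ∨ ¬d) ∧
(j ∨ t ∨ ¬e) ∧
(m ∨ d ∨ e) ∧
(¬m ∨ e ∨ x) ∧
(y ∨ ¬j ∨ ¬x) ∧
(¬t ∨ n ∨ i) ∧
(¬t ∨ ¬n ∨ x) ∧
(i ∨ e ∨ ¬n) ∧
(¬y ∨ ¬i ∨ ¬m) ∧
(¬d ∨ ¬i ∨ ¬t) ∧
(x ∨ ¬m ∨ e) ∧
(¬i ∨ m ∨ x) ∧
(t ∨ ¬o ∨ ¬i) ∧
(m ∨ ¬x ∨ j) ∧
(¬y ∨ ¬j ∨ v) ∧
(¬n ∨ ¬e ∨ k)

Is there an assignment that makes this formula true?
No

No, the formula is not satisfiable.

No assignment of truth values to the variables can make all 51 clauses true simultaneously.

The formula is UNSAT (unsatisfiable).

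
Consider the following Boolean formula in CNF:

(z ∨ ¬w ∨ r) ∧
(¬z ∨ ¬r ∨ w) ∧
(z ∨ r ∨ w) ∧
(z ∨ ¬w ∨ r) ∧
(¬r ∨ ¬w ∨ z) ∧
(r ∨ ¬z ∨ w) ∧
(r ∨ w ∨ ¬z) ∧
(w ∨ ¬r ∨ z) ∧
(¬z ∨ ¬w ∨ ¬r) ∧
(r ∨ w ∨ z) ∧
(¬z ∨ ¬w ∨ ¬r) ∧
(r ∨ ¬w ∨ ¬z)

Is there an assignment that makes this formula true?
No

No, the formula is not satisfiable.

No assignment of truth values to the variables can make all 12 clauses true simultaneously.

The formula is UNSAT (unsatisfiable).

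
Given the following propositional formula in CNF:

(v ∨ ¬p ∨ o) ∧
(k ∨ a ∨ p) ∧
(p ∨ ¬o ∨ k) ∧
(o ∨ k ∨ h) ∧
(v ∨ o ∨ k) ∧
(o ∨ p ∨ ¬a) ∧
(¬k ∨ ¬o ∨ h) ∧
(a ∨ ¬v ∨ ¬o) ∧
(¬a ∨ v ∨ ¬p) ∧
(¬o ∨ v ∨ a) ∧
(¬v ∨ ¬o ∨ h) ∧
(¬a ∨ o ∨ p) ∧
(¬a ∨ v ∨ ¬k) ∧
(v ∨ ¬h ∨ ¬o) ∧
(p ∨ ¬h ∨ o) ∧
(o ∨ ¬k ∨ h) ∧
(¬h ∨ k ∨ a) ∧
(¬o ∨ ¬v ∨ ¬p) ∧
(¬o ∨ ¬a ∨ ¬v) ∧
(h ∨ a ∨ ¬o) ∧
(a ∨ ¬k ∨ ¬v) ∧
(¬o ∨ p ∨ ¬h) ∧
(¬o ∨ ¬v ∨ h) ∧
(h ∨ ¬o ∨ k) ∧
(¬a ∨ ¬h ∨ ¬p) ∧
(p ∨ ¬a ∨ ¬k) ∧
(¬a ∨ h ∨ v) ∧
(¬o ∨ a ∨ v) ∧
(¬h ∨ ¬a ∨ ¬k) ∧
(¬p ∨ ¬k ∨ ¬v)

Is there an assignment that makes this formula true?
No

No, the formula is not satisfiable.

No assignment of truth values to the variables can make all 30 clauses true simultaneously.

The formula is UNSAT (unsatisfiable).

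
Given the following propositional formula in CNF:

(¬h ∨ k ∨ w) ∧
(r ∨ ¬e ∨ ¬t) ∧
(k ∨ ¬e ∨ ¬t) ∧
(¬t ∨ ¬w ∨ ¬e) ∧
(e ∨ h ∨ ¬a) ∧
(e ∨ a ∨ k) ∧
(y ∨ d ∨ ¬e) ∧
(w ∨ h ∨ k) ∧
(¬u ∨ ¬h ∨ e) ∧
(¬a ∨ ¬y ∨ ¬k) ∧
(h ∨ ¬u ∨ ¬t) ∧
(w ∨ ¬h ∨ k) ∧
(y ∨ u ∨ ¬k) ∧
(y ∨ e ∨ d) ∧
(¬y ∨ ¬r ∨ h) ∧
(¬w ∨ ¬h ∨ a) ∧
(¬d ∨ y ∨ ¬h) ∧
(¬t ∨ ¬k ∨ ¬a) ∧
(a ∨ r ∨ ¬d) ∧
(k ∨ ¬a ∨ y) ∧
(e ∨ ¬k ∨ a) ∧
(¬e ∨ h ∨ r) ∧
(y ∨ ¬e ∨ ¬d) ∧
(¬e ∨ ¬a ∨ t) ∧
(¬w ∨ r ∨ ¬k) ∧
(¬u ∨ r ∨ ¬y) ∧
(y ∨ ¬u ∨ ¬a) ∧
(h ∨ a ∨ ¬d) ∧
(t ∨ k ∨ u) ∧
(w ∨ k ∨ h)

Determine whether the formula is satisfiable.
Yes

Yes, the formula is satisfiable.

One satisfying assignment is: w=True, e=False, h=True, a=True, t=True, y=True, d=False, k=False, r=True, u=False

Verification: With this assignment, all 30 clauses evaluate to true.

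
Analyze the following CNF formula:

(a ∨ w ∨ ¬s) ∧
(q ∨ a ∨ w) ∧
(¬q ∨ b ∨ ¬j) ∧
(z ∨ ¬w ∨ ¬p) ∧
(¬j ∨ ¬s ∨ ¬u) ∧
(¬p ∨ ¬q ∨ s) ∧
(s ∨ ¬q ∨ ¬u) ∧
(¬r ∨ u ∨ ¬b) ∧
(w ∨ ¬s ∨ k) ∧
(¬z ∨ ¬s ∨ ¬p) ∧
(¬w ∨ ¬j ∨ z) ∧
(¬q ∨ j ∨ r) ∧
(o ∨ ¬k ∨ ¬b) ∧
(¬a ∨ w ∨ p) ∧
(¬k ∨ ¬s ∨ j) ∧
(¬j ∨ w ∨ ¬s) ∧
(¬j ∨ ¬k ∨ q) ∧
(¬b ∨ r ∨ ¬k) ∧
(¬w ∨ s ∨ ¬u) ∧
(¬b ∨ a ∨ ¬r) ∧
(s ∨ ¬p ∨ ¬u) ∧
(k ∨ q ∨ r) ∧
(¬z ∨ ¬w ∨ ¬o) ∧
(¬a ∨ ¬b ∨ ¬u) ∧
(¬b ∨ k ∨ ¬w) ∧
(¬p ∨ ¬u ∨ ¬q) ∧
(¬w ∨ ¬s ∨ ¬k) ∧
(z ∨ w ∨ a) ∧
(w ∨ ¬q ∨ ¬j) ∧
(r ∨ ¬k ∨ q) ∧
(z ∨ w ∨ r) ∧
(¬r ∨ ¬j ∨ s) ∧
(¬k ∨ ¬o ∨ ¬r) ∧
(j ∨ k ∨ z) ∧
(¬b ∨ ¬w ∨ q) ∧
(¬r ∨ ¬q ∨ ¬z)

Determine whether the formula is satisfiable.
Yes

Yes, the formula is satisfiable.

One satisfying assignment is: q=False, w=True, u=False, p=False, j=False, z=True, s=False, a=False, k=True, r=True, b=False, o=False

Verification: With this assignment, all 36 clauses evaluate to true.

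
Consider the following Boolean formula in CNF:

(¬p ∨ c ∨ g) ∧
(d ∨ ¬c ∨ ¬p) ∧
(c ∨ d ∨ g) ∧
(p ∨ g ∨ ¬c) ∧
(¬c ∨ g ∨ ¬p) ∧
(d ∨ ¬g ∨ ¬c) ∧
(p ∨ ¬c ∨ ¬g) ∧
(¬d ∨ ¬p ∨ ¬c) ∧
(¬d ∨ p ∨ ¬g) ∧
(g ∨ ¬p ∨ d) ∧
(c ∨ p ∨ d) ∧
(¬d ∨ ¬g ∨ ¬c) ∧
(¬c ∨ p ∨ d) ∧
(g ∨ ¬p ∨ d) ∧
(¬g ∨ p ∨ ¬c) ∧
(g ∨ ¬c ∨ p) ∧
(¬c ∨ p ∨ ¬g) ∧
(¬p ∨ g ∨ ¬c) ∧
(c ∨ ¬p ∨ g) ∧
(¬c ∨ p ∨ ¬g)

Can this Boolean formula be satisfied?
Yes

Yes, the formula is satisfiable.

One satisfying assignment is: c=False, g=True, p=True, d=False

Verification: With this assignment, all 20 clauses evaluate to true.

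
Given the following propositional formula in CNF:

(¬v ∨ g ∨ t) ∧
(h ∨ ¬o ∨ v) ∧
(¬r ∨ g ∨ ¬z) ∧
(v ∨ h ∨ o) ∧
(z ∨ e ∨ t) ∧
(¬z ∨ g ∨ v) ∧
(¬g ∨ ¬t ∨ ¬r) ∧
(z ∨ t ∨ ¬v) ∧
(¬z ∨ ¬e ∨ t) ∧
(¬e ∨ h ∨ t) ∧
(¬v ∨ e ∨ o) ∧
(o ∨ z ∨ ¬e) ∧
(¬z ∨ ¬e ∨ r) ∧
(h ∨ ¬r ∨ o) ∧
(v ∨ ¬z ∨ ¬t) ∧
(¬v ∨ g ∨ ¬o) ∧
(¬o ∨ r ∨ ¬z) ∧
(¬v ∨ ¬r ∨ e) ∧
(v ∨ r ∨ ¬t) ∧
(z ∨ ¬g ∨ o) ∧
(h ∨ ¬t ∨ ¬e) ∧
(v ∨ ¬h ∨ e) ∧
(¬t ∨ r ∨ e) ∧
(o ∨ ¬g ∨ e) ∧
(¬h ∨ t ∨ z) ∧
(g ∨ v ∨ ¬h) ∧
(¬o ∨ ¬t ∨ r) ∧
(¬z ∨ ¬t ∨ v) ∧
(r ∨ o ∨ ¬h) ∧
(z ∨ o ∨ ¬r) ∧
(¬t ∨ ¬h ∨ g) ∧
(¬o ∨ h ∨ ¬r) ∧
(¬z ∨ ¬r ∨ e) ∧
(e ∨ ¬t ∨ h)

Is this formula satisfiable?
No

No, the formula is not satisfiable.

No assignment of truth values to the variables can make all 34 clauses true simultaneously.

The formula is UNSAT (unsatisfiable).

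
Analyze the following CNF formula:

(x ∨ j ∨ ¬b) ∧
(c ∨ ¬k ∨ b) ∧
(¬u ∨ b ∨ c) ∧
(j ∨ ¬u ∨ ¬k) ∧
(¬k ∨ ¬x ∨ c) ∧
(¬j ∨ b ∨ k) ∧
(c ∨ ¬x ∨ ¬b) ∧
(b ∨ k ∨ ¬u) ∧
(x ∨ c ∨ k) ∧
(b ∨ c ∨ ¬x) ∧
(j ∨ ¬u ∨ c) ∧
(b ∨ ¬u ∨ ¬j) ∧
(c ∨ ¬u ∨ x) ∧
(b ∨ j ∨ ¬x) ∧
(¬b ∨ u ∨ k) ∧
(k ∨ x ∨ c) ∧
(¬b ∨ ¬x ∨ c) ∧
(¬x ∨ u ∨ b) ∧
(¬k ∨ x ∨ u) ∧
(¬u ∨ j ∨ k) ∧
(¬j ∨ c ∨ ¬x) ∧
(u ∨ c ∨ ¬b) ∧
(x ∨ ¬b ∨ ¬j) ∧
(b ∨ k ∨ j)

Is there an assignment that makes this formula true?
Yes

Yes, the formula is satisfiable.

One satisfying assignment is: u=True, k=False, c=True, b=True, x=True, j=True

Verification: With this assignment, all 24 clauses evaluate to true.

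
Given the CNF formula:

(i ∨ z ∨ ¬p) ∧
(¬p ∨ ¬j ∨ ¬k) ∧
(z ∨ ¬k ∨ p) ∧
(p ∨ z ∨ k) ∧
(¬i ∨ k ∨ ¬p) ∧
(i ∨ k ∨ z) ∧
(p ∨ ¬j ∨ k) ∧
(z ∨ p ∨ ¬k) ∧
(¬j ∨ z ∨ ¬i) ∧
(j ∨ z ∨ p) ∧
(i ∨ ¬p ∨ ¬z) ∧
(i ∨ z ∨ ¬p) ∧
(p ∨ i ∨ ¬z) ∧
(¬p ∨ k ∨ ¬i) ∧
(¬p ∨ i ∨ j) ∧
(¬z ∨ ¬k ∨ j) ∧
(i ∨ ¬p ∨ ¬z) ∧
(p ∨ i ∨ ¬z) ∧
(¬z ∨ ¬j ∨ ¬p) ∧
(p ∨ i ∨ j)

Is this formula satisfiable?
Yes

Yes, the formula is satisfiable.

One satisfying assignment is: i=True, z=True, k=False, j=False, p=False

Verification: With this assignment, all 20 clauses evaluate to true.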